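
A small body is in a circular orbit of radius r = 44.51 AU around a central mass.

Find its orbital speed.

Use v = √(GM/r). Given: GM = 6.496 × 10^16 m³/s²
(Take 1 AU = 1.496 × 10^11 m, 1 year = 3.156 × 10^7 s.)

Convert to SI: r = 44.51 AU = 6.6587e+12 m.
For a circular orbit, gravity supplies the centripetal force, so v = √(GM / r).
v = √(6.496e+16 / 6.6587e+12) m/s ≈ 98.77 m/s = 0.02084 AU/year.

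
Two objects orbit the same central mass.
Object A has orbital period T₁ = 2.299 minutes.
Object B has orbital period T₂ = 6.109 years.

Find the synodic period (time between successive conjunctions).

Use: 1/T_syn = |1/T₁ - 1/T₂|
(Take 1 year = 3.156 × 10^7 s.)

Convert to SI: T₁ = 2.299 minutes = 137.94 s; T₂ = 6.109 years = 1.928e+08 s.
T_syn = |T₁ · T₂ / (T₁ − T₂)|.
T_syn = |137.94 · 1.928e+08 / (137.94 − 1.928e+08)| s ≈ 137.9 s = 2.299 minutes.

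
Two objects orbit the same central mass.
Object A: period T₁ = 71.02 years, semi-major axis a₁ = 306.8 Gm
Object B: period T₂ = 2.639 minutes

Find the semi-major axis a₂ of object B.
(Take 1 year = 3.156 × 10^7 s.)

Convert to SI: T₁ = 71.02 years = 2.24139e+09 s; a₁ = 306.8 Gm = 3.068e+11 m; T₂ = 2.639 minutes = 158.34 s.
Kepler's third law: (T₁/T₂)² = (a₁/a₂)³ ⇒ a₂ = a₁ · (T₂/T₁)^(2/3).
T₂/T₁ = 158.34 / 2.24139e+09 = 7.06436e-08.
a₂ = 3.068e+11 · (7.06436e-08)^(2/3) m ≈ 5.243e+06 m = 5.243 Mm.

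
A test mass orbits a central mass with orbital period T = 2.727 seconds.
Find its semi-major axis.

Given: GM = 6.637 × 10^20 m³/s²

Invert Kepler's third law: a = (GM · T² / (4π²))^(1/3).
Substituting T = 2.727 s and GM = 6.637e+20 m³/s²:
a = (6.637e+20 · (2.727)² / (4π²))^(1/3) m
a ≈ 5e+06 m = 5 Mm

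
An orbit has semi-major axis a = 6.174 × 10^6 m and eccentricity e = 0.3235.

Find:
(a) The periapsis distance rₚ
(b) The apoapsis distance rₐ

(a) rₚ = a(1 − e) = 6.174e+06 · (1 − 0.3235) = 6.174e+06 · 0.6765 ≈ 4.177e+06 m = 4.177 × 10^6 m.
(b) rₐ = a(1 + e) = 6.174e+06 · (1 + 0.3235) = 6.174e+06 · 1.3235 ≈ 8.171e+06 m = 8.171 × 10^6 m.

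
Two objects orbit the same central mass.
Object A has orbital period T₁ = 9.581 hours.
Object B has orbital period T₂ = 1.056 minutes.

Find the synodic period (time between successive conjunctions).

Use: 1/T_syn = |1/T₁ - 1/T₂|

Convert to SI: T₁ = 9.581 hours = 34491.6 s; T₂ = 1.056 minutes = 63.36 s.
T_syn = |T₁ · T₂ / (T₁ − T₂)|.
T_syn = |34491.6 · 63.36 / (34491.6 − 63.36)| s ≈ 63.48 s = 1.058 minutes.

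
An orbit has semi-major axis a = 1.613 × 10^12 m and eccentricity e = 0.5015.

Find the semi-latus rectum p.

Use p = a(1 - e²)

p = a (1 − e²).
p = 1.613e+12 · (1 − (0.5015)²) = 1.613e+12 · 0.748498 ≈ 1.207e+12 m = 1.207 × 10^12 m.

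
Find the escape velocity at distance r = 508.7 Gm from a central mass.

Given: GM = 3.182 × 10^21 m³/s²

Convert to SI: r = 508.7 Gm = 5.087e+11 m.
Escape velocity comes from setting total energy to zero: ½v² − GM/r = 0 ⇒ v_esc = √(2GM / r).
v_esc = √(2 · 3.182e+21 / 5.087e+11) m/s ≈ 1.118e+05 m/s = 111.8 km/s.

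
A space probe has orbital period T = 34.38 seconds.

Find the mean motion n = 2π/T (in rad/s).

n = 2π / T.
n = 2π / 34.38 s ≈ 0.1828 rad/s.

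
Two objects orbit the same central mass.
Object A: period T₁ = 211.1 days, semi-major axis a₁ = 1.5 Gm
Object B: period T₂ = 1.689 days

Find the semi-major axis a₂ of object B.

Convert to SI: T₁ = 211.1 days = 1.8239e+07 s; a₁ = 1.5 Gm = 1.5e+09 m; T₂ = 1.689 days = 145930 s.
Kepler's third law: (T₁/T₂)² = (a₁/a₂)³ ⇒ a₂ = a₁ · (T₂/T₁)^(2/3).
T₂/T₁ = 145930 / 1.8239e+07 = 0.00800095.
a₂ = 1.5e+09 · (0.00800095)^(2/3) m ≈ 6e+07 m = 60 Mm.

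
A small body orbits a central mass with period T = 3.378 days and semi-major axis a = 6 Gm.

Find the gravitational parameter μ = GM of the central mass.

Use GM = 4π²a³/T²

Convert to SI: T = 3.378 days = 291859 s; a = 6 Gm = 6e+09 m.
GM = 4π² · a³ / T².
GM = 4π² · (6e+09)³ / (291859)² m³/s² ≈ 1.001e+20 m³/s² = 1.001 × 10^20 m³/s².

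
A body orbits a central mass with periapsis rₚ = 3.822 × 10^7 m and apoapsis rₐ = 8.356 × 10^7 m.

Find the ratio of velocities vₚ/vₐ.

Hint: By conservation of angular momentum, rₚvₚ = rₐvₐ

Conservation of angular momentum gives rₚvₚ = rₐvₐ, so vₚ/vₐ = rₐ/rₚ.
vₚ/vₐ = 8.356e+07 / 3.822e+07 ≈ 2.186.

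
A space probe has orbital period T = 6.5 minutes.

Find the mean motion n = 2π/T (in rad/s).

Convert to SI: T = 6.5 minutes = 390 s.
n = 2π / T.
n = 2π / 390 s ≈ 0.01611 rad/s.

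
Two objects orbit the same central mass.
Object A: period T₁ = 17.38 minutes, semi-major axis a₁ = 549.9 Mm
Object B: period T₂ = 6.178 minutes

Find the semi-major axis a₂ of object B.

Convert to SI: T₁ = 17.38 minutes = 1042.8 s; a₁ = 549.9 Mm = 5.499e+08 m; T₂ = 6.178 minutes = 370.68 s.
Kepler's third law: (T₁/T₂)² = (a₁/a₂)³ ⇒ a₂ = a₁ · (T₂/T₁)^(2/3).
T₂/T₁ = 370.68 / 1042.8 = 0.355466.
a₂ = 5.499e+08 · (0.355466)^(2/3) m ≈ 2.759e+08 m = 275.9 Mm.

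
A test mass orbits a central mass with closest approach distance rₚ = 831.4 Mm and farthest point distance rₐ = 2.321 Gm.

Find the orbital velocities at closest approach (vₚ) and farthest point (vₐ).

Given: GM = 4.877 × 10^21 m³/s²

Convert to SI: rₚ = 831.4 Mm = 8.314e+08 m; rₐ = 2.321 Gm = 2.321e+09 m.
Use the vis-viva equation v² = GM(2/r − 1/a) with a = (rₚ + rₐ)/2 = (8.314e+08 + 2.321e+09)/2 = 1.5762e+09 m.
vₚ = √(GM · (2/rₚ − 1/a)) = √(4.877e+21 · (2/8.314e+08 − 1/1.5762e+09)) m/s ≈ 2.939e+06 m/s = 2939 km/s.
vₐ = √(GM · (2/rₐ − 1/a)) = √(4.877e+21 · (2/2.321e+09 − 1/1.5762e+09)) m/s ≈ 1.053e+06 m/s = 1053 km/s.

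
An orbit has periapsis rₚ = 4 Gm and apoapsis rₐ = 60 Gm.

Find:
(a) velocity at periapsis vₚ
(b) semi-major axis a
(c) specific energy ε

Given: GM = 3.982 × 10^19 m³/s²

Convert to SI: rₚ = 4 Gm = 4e+09 m; rₐ = 60 Gm = 6e+10 m.
(a) With a = (rₚ + rₐ)/2 = 3.2e+10 m, vₚ = √(GM (2/rₚ − 1/a)) = √(3.982e+19 · (2/4e+09 − 1/3.2e+10)) m/s ≈ 1.366e+05 m/s
(b) a = (rₚ + rₐ)/2 = (4e+09 + 6e+10)/2 ≈ 3.2e+10 m
(c) With a = (rₚ + rₐ)/2 = 3.2e+10 m, ε = −GM/(2a) = −3.982e+19/(2 · 3.2e+10) J/kg ≈ -6.222e+08 J/kg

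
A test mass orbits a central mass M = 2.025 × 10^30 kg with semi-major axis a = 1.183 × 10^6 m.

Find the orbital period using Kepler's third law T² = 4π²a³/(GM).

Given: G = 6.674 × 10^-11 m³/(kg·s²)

GM = G · M = 6.674e-11 · 2.025e+30 = 1.35148e+20 m³/s².
Kepler's third law: T = 2π √(a³ / GM).
Substituting a = 1.183e+06 m and GM = 1.35148e+20 m³/s²:
T = 2π √((1.183e+06)³ / 1.35148e+20) s
T ≈ 0.6954 s = 0.6954 seconds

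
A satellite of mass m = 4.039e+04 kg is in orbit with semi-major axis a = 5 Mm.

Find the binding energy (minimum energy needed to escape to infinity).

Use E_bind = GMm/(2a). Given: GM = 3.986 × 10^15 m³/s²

Convert to SI: a = 5 Mm = 5e+06 m.
Total orbital energy is E = −GMm/(2a); binding energy is E_bind = −E = GMm/(2a).
E_bind = 3.986e+15 · 4.039e+04 / (2 · 5e+06) J ≈ 1.61e+13 J = 16.1 TJ.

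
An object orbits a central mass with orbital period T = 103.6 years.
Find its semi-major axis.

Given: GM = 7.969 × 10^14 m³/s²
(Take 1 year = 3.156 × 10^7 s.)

Convert to SI: T = 103.6 years = 3.26962e+09 s.
Invert Kepler's third law: a = (GM · T² / (4π²))^(1/3).
Substituting T = 3.26962e+09 s and GM = 7.969e+14 m³/s²:
a = (7.969e+14 · (3.26962e+09)² / (4π²))^(1/3) m
a ≈ 5.998e+10 m = 59.98 Gm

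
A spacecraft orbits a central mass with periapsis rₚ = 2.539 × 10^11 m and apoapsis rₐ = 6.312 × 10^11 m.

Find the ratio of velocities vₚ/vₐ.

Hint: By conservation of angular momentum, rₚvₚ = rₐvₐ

Conservation of angular momentum gives rₚvₚ = rₐvₐ, so vₚ/vₐ = rₐ/rₚ.
vₚ/vₐ = 6.312e+11 / 2.539e+11 ≈ 2.486.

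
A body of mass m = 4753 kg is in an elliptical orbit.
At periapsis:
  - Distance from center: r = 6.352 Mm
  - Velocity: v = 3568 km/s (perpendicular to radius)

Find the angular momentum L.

Convert to SI: r = 6.352 Mm = 6.352e+06 m; v = 3568 km/s = 3.568e+06 m/s.
Since v is perpendicular to r, L = m · v · r.
L = 4753 · 3.568e+06 · 6.352e+06 kg·m²/s ≈ 1.077e+17 kg·m²/s.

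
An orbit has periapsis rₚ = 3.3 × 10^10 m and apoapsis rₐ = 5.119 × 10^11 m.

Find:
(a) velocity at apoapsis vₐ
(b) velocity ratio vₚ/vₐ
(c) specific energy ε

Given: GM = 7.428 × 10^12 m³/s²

(a) With a = (rₚ + rₐ)/2 = 2.7245e+11 m, vₐ = √(GM (2/rₐ − 1/a)) = √(7.428e+12 · (2/5.119e+11 − 1/2.7245e+11)) m/s ≈ 1.326 m/s
(b) Conservation of angular momentum (rₚvₚ = rₐvₐ) gives vₚ/vₐ = rₐ/rₚ = 5.119e+11/3.3e+10 ≈ 15.51
(c) With a = (rₚ + rₐ)/2 = 2.7245e+11 m, ε = −GM/(2a) = −7.428e+12/(2 · 2.7245e+11) J/kg ≈ -13.63 J/kg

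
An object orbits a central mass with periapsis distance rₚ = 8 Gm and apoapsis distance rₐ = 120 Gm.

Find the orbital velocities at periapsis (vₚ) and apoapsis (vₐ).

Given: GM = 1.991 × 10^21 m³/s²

Convert to SI: rₚ = 8 Gm = 8e+09 m; rₐ = 120 Gm = 1.2e+11 m.
Use the vis-viva equation v² = GM(2/r − 1/a) with a = (rₚ + rₐ)/2 = (8e+09 + 1.2e+11)/2 = 6.4e+10 m.
vₚ = √(GM · (2/rₚ − 1/a)) = √(1.991e+21 · (2/8e+09 − 1/6.4e+10)) m/s ≈ 6.831e+05 m/s = 683.1 km/s.
vₐ = √(GM · (2/rₐ − 1/a)) = √(1.991e+21 · (2/1.2e+11 − 1/6.4e+10)) m/s ≈ 4.554e+04 m/s = 45.54 km/s.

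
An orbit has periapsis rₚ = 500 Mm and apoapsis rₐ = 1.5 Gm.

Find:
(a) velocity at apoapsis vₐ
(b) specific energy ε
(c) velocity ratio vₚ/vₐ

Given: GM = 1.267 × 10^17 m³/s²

Convert to SI: rₚ = 500 Mm = 5e+08 m; rₐ = 1.5 Gm = 1.5e+09 m.
(a) With a = (rₚ + rₐ)/2 = 1e+09 m, vₐ = √(GM (2/rₐ − 1/a)) = √(1.267e+17 · (2/1.5e+09 − 1/1e+09)) m/s ≈ 6499 m/s
(b) With a = (rₚ + rₐ)/2 = 1e+09 m, ε = −GM/(2a) = −1.267e+17/(2 · 1e+09) J/kg ≈ -6.335e+07 J/kg
(c) Conservation of angular momentum (rₚvₚ = rₐvₐ) gives vₚ/vₐ = rₐ/rₚ = 1.5e+09/5e+08 ≈ 3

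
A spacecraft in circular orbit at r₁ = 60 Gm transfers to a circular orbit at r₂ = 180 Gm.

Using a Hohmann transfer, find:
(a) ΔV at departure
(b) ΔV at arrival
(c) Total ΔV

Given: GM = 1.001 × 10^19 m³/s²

Convert to SI: r₁ = 60 Gm = 6e+10 m; r₂ = 180 Gm = 1.8e+11 m.
Transfer semi-major axis: a_t = (r₁ + r₂)/2 = (6e+10 + 1.8e+11)/2 = 1.2e+11 m.
Circular speeds: v₁ = √(GM/r₁) = 12916.4 m/s, v₂ = √(GM/r₂) = 7457.29 m/s.
Transfer speeds (vis-viva v² = GM(2/r − 1/a_t)): v₁ᵗ = 15819.3 m/s, v₂ᵗ = 5273.1 m/s.
(a) ΔV₁ = |v₁ᵗ − v₁| ≈ 2903 m/s = 2.903 km/s.
(b) ΔV₂ = |v₂ − v₂ᵗ| ≈ 2184 m/s = 2.184 km/s.
(c) ΔV_total = ΔV₁ + ΔV₂ ≈ 5087 m/s = 5.087 km/s.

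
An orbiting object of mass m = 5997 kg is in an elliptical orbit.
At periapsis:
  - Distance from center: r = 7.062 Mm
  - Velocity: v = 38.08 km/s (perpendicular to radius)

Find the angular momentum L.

Convert to SI: r = 7.062 Mm = 7.062e+06 m; v = 38.08 km/s = 38080 m/s.
Since v is perpendicular to r, L = m · v · r.
L = 5997 · 38080 · 7.062e+06 kg·m²/s ≈ 1.613e+15 kg·m²/s.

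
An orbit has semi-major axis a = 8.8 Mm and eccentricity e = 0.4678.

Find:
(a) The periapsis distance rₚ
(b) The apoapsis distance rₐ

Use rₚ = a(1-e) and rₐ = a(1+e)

Convert to SI: a = 8.8 Mm = 8.8e+06 m.
(a) rₚ = a(1 − e) = 8.8e+06 · (1 − 0.4678) = 8.8e+06 · 0.5322 ≈ 4.683e+06 m = 4.683 Mm.
(b) rₐ = a(1 + e) = 8.8e+06 · (1 + 0.4678) = 8.8e+06 · 1.4678 ≈ 1.292e+07 m = 12.92 Mm.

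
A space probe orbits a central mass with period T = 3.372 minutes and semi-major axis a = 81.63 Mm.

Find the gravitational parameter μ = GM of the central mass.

Convert to SI: T = 3.372 minutes = 202.32 s; a = 81.63 Mm = 8.163e+07 m.
GM = 4π² · a³ / T².
GM = 4π² · (8.163e+07)³ / (202.32)² m³/s² ≈ 5.246e+20 m³/s² = 5.246 × 10^20 m³/s².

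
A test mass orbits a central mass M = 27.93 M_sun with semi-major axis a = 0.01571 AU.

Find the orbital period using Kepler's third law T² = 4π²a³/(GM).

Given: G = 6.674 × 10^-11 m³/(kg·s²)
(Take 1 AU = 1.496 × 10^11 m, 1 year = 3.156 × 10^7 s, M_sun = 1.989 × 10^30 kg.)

Convert to SI: a = 0.01571 AU = 2.35022e+09 m; M = 27.93 M_sun = 5.55528e+31 kg.
GM = G · M = 6.674e-11 · 5.55528e+31 = 3.70759e+21 m³/s².
Kepler's third law: T = 2π √(a³ / GM).
Substituting a = 2.35022e+09 m and GM = 3.70759e+21 m³/s²:
T = 2π √((2.35022e+09)³ / 3.70759e+21) s
T ≈ 1.176e+04 s = 0.0003725 years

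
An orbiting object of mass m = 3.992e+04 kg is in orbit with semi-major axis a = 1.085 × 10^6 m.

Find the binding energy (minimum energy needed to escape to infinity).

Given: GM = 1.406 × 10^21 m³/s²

Total orbital energy is E = −GMm/(2a); binding energy is E_bind = −E = GMm/(2a).
E_bind = 1.406e+21 · 3.992e+04 / (2 · 1.085e+06) J ≈ 2.587e+19 J = 25.87 EJ.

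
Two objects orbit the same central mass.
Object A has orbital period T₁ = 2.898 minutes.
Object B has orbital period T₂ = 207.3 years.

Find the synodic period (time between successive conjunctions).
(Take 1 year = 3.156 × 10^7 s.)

Convert to SI: T₁ = 2.898 minutes = 173.88 s; T₂ = 207.3 years = 6.54239e+09 s.
T_syn = |T₁ · T₂ / (T₁ − T₂)|.
T_syn = |173.88 · 6.54239e+09 / (173.88 − 6.54239e+09)| s ≈ 173.9 s = 2.898 minutes.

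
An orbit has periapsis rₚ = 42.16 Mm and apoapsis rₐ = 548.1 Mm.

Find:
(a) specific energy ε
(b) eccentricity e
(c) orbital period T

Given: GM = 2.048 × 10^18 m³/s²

Convert to SI: rₚ = 42.16 Mm = 4.216e+07 m; rₐ = 548.1 Mm = 5.481e+08 m.
(a) With a = (rₚ + rₐ)/2 = 2.9513e+08 m, ε = −GM/(2a) = −2.048e+18/(2 · 2.9513e+08) J/kg ≈ -3.47e+09 J/kg
(b) e = (rₐ − rₚ)/(rₐ + rₚ) = (5.481e+08 − 4.216e+07)/(5.481e+08 + 4.216e+07) ≈ 0.8571
(c) With a = (rₚ + rₐ)/2 = 2.9513e+08 m, T = 2π √(a³/GM) = 2π √((2.9513e+08)³/2.048e+18) s ≈ 2.226e+04 s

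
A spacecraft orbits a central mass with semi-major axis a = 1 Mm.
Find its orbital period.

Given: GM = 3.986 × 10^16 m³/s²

Convert to SI: a = 1 Mm = 1e+06 m.
Kepler's third law: T = 2π √(a³ / GM).
Substituting a = 1e+06 m and GM = 3.986e+16 m³/s²:
T = 2π √((1e+06)³ / 3.986e+16) s
T ≈ 31.47 s = 31.47 seconds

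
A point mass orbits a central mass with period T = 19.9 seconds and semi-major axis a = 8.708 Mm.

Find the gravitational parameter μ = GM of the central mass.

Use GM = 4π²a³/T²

Convert to SI: a = 8.708 Mm = 8.708e+06 m.
GM = 4π² · a³ / T².
GM = 4π² · (8.708e+06)³ / (19.9)² m³/s² ≈ 6.583e+19 m³/s² = 6.583 × 10^19 m³/s².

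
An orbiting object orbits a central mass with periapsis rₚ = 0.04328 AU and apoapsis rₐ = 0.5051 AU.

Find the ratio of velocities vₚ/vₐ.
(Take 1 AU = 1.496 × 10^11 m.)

Convert to SI: rₚ = 0.04328 AU = 6.47469e+09 m; rₐ = 0.5051 AU = 7.5563e+10 m.
Conservation of angular momentum gives rₚvₚ = rₐvₐ, so vₚ/vₐ = rₐ/rₚ.
vₚ/vₐ = 7.5563e+10 / 6.47469e+09 ≈ 11.67.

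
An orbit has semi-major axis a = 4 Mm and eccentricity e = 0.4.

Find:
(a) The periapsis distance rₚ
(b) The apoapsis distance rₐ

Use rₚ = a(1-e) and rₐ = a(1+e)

Convert to SI: a = 4 Mm = 4e+06 m.
(a) rₚ = a(1 − e) = 4e+06 · (1 − 0.4) = 4e+06 · 0.6 ≈ 2.4e+06 m = 2.4 Mm.
(b) rₐ = a(1 + e) = 4e+06 · (1 + 0.4) = 4e+06 · 1.4 ≈ 5.6e+06 m = 5.6 Mm.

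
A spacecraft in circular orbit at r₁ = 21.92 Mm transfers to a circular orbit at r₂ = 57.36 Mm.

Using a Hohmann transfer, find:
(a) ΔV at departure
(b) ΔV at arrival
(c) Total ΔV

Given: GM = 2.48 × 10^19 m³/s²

Convert to SI: r₁ = 21.92 Mm = 2.192e+07 m; r₂ = 57.36 Mm = 5.736e+07 m.
Transfer semi-major axis: a_t = (r₁ + r₂)/2 = (2.192e+07 + 5.736e+07)/2 = 3.964e+07 m.
Circular speeds: v₁ = √(GM/r₁) = 1.06367e+06 m/s, v₂ = √(GM/r₂) = 657539 m/s.
Transfer speeds (vis-viva v² = GM(2/r − 1/a_t)): v₁ᵗ = 1.27951e+06 m/s, v₂ᵗ = 488962 m/s.
(a) ΔV₁ = |v₁ᵗ − v₁| ≈ 2.158e+05 m/s = 215.8 km/s.
(b) ΔV₂ = |v₂ − v₂ᵗ| ≈ 1.686e+05 m/s = 168.6 km/s.
(c) ΔV_total = ΔV₁ + ΔV₂ ≈ 3.844e+05 m/s = 384.4 km/s.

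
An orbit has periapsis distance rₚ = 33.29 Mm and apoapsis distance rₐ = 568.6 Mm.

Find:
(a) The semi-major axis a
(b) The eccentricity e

Convert to SI: rₚ = 33.29 Mm = 3.329e+07 m; rₐ = 568.6 Mm = 5.686e+08 m.
(a) a = (rₚ + rₐ) / 2 = (3.329e+07 + 5.686e+08) / 2 ≈ 3.009e+08 m = 300.9 Mm.
(b) e = (rₐ − rₚ) / (rₐ + rₚ) = (5.686e+08 − 3.329e+07) / (5.686e+08 + 3.329e+07) ≈ 0.8894.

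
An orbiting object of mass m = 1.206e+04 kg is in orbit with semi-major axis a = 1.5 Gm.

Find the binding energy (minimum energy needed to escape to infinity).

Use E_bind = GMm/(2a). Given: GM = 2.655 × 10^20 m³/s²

Convert to SI: a = 1.5 Gm = 1.5e+09 m.
Total orbital energy is E = −GMm/(2a); binding energy is E_bind = −E = GMm/(2a).
E_bind = 2.655e+20 · 1.206e+04 / (2 · 1.5e+09) J ≈ 1.067e+15 J = 1.067 PJ.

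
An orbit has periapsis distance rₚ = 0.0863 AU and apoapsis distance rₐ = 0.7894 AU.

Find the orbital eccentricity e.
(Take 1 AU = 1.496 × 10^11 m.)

Convert to SI: rₚ = 0.0863 AU = 1.29105e+10 m; rₐ = 0.7894 AU = 1.18094e+11 m.
e = (rₐ − rₚ) / (rₐ + rₚ).
e = (1.18094e+11 − 1.29105e+10) / (1.18094e+11 + 1.29105e+10) = 1.05184e+11 / 1.31005e+11 ≈ 0.8029.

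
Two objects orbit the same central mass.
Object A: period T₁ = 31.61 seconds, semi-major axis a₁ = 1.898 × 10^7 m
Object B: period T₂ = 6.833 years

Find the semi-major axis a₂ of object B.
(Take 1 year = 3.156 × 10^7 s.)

Convert to SI: T₂ = 6.833 years = 2.15649e+08 s.
Kepler's third law: (T₁/T₂)² = (a₁/a₂)³ ⇒ a₂ = a₁ · (T₂/T₁)^(2/3).
T₂/T₁ = 2.15649e+08 / 31.61 = 6.82219e+06.
a₂ = 1.898e+07 · (6.82219e+06)^(2/3) m ≈ 6.827e+11 m = 6.827 × 10^11 m.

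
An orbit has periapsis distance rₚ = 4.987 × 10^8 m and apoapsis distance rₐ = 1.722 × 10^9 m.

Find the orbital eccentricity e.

e = (rₐ − rₚ) / (rₐ + rₚ).
e = (1.722e+09 − 4.987e+08) / (1.722e+09 + 4.987e+08) = 1.2233e+09 / 2.2207e+09 ≈ 0.5509.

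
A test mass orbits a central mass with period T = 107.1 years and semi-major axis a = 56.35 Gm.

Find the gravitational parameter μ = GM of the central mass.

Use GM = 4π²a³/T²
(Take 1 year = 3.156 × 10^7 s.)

Convert to SI: T = 107.1 years = 3.38008e+09 s; a = 56.35 Gm = 5.635e+10 m.
GM = 4π² · a³ / T².
GM = 4π² · (5.635e+10)³ / (3.38008e+09)² m³/s² ≈ 6.183e+14 m³/s² = 6.183 × 10^14 m³/s².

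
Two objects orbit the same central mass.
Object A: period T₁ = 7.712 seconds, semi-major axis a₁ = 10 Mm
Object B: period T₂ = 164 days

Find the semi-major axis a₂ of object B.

Convert to SI: a₁ = 10 Mm = 1e+07 m; T₂ = 164 days = 1.41696e+07 s.
Kepler's third law: (T₁/T₂)² = (a₁/a₂)³ ⇒ a₂ = a₁ · (T₂/T₁)^(2/3).
T₂/T₁ = 1.41696e+07 / 7.712 = 1.83734e+06.
a₂ = 1e+07 · (1.83734e+06)^(2/3) m ≈ 1.5e+11 m = 150 Gm.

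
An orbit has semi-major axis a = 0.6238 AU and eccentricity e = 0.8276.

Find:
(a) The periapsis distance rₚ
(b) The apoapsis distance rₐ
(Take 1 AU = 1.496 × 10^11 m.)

Convert to SI: a = 0.6238 AU = 9.33205e+10 m.
(a) rₚ = a(1 − e) = 9.33205e+10 · (1 − 0.8276) = 9.33205e+10 · 0.1724 ≈ 1.609e+10 m = 0.1075 AU.
(b) rₐ = a(1 + e) = 9.33205e+10 · (1 + 0.8276) = 9.33205e+10 · 1.8276 ≈ 1.706e+11 m = 1.14 AU.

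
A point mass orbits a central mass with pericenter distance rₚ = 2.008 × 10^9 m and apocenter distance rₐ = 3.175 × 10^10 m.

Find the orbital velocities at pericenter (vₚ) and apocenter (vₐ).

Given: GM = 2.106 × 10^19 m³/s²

Use the vis-viva equation v² = GM(2/r − 1/a) with a = (rₚ + rₐ)/2 = (2.008e+09 + 3.175e+10)/2 = 1.6879e+10 m.
vₚ = √(GM · (2/rₚ − 1/a)) = √(2.106e+19 · (2/2.008e+09 − 1/1.6879e+10)) m/s ≈ 1.405e+05 m/s = 140.5 km/s.
vₐ = √(GM · (2/rₐ − 1/a)) = √(2.106e+19 · (2/3.175e+10 − 1/1.6879e+10)) m/s ≈ 8883 m/s = 8.883 km/s.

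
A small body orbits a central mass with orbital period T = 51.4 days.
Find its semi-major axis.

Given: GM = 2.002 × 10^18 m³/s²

Convert to SI: T = 51.4 days = 4.44096e+06 s.
Invert Kepler's third law: a = (GM · T² / (4π²))^(1/3).
Substituting T = 4.44096e+06 s and GM = 2.002e+18 m³/s²:
a = (2.002e+18 · (4.44096e+06)² / (4π²))^(1/3) m
a ≈ 1e+10 m = 10 Gm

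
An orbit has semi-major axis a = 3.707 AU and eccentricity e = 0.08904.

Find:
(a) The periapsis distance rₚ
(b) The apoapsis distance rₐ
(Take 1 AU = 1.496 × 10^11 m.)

Convert to SI: a = 3.707 AU = 5.54567e+11 m.
(a) rₚ = a(1 − e) = 5.54567e+11 · (1 − 0.08904) = 5.54567e+11 · 0.91096 ≈ 5.052e+11 m = 3.377 AU.
(b) rₐ = a(1 + e) = 5.54567e+11 · (1 + 0.08904) = 5.54567e+11 · 1.08904 ≈ 6.039e+11 m = 4.037 AU.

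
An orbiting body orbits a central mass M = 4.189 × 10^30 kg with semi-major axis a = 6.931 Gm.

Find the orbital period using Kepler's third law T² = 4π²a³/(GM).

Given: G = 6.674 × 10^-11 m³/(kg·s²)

Convert to SI: a = 6.931 Gm = 6.931e+09 m.
GM = G · M = 6.674e-11 · 4.189e+30 = 2.79574e+20 m³/s².
Kepler's third law: T = 2π √(a³ / GM).
Substituting a = 6.931e+09 m and GM = 2.79574e+20 m³/s²:
T = 2π √((6.931e+09)³ / 2.79574e+20) s
T ≈ 2.168e+05 s = 2.51 days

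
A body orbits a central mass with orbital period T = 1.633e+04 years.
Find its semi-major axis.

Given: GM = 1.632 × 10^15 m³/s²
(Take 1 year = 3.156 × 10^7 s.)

Convert to SI: T = 1.633e+04 years = 5.15375e+11 s.
Invert Kepler's third law: a = (GM · T² / (4π²))^(1/3).
Substituting T = 5.15375e+11 s and GM = 1.632e+15 m³/s²:
a = (1.632e+15 · (5.15375e+11)² / (4π²))^(1/3) m
a ≈ 2.223e+12 m = 2.223 Tm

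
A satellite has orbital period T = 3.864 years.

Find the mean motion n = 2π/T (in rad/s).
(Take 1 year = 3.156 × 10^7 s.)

Convert to SI: T = 3.864 years = 1.21948e+08 s.
n = 2π / T.
n = 2π / 1.21948e+08 s ≈ 5.152e-08 rad/s.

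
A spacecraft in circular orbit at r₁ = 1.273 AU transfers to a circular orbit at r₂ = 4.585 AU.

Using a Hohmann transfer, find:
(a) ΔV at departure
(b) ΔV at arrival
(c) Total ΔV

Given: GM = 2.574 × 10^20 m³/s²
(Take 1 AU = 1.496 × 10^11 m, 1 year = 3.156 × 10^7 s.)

Convert to SI: r₁ = 1.273 AU = 1.90441e+11 m; r₂ = 4.585 AU = 6.85916e+11 m.
Transfer semi-major axis: a_t = (r₁ + r₂)/2 = (1.90441e+11 + 6.85916e+11)/2 = 4.38178e+11 m.
Circular speeds: v₁ = √(GM/r₁) = 36764.1 m/s, v₂ = √(GM/r₂) = 19371.7 m/s.
Transfer speeds (vis-viva v² = GM(2/r − 1/a_t)): v₁ᵗ = 45997.5 m/s, v₂ᵗ = 12771 m/s.
(a) ΔV₁ = |v₁ᵗ − v₁| ≈ 9233 m/s = 1.948 AU/year.
(b) ΔV₂ = |v₂ − v₂ᵗ| ≈ 6601 m/s = 1.393 AU/year.
(c) ΔV_total = ΔV₁ + ΔV₂ ≈ 1.583e+04 m/s = 3.34 AU/year.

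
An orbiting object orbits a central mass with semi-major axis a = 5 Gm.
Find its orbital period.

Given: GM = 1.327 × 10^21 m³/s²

Convert to SI: a = 5 Gm = 5e+09 m.
Kepler's third law: T = 2π √(a³ / GM).
Substituting a = 5e+09 m and GM = 1.327e+21 m³/s²:
T = 2π √((5e+09)³ / 1.327e+21) s
T ≈ 6.098e+04 s = 16.94 hours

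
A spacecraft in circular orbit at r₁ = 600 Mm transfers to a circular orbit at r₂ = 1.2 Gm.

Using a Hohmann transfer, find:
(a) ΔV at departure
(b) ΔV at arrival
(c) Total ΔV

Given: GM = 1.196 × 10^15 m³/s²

Convert to SI: r₁ = 600 Mm = 6e+08 m; r₂ = 1.2 Gm = 1.2e+09 m.
Transfer semi-major axis: a_t = (r₁ + r₂)/2 = (6e+08 + 1.2e+09)/2 = 9e+08 m.
Circular speeds: v₁ = √(GM/r₁) = 1411.85 m/s, v₂ = √(GM/r₂) = 998.332 m/s.
Transfer speeds (vis-viva v² = GM(2/r − 1/a_t)): v₁ᵗ = 1630.27 m/s, v₂ᵗ = 815.135 m/s.
(a) ΔV₁ = |v₁ᵗ − v₁| ≈ 218.4 m/s = 218.4 m/s.
(b) ΔV₂ = |v₂ − v₂ᵗ| ≈ 183.2 m/s = 183.2 m/s.
(c) ΔV_total = ΔV₁ + ΔV₂ ≈ 401.6 m/s = 401.6 m/s.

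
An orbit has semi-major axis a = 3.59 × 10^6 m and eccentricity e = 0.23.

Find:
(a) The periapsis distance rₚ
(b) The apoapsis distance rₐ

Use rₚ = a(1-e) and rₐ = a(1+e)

(a) rₚ = a(1 − e) = 3.59e+06 · (1 − 0.23) = 3.59e+06 · 0.77 ≈ 2.764e+06 m = 2.764 × 10^6 m.
(b) rₐ = a(1 + e) = 3.59e+06 · (1 + 0.23) = 3.59e+06 · 1.23 ≈ 4.416e+06 m = 4.416 × 10^6 m.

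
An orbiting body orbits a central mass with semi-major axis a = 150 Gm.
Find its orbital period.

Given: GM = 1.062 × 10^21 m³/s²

Convert to SI: a = 150 Gm = 1.5e+11 m.
Kepler's third law: T = 2π √(a³ / GM).
Substituting a = 1.5e+11 m and GM = 1.062e+21 m³/s²:
T = 2π √((1.5e+11)³ / 1.062e+21) s
T ≈ 1.12e+07 s = 129.6 days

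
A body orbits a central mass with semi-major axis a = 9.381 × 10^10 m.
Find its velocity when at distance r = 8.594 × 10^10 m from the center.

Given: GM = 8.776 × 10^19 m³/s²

Vis-viva: v = √(GM · (2/r − 1/a)).
2/r − 1/a = 2/8.594e+10 − 1/9.381e+10 = 1.26122e-11 m⁻¹.
v = √(8.776e+19 · 1.26122e-11) m/s ≈ 3.327e+04 m/s = 33.27 km/s.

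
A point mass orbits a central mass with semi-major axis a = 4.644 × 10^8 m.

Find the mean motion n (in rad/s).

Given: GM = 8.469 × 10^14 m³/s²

n = √(GM / a³).
n = √(8.469e+14 / (4.644e+08)³) rad/s ≈ 2.908e-06 rad/s.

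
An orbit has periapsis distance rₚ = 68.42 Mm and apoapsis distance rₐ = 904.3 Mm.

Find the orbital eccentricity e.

Convert to SI: rₚ = 68.42 Mm = 6.842e+07 m; rₐ = 904.3 Mm = 9.043e+08 m.
e = (rₐ − rₚ) / (rₐ + rₚ).
e = (9.043e+08 − 6.842e+07) / (9.043e+08 + 6.842e+07) = 8.3588e+08 / 9.7272e+08 ≈ 0.8593.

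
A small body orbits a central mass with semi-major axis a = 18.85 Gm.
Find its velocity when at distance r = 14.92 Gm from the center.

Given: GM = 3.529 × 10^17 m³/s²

Convert to SI: a = 18.85 Gm = 1.885e+10 m; r = 14.92 Gm = 1.492e+10 m.
Vis-viva: v = √(GM · (2/r − 1/a)).
2/r − 1/a = 2/1.492e+10 − 1/1.885e+10 = 8.09979e-11 m⁻¹.
v = √(3.529e+17 · 8.09979e-11) m/s ≈ 5346 m/s = 5.346 km/s.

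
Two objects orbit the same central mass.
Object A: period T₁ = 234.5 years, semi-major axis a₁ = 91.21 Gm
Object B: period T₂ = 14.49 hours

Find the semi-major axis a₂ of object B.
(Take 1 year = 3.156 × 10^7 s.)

Convert to SI: T₁ = 234.5 years = 7.40082e+09 s; a₁ = 91.21 Gm = 9.121e+10 m; T₂ = 14.49 hours = 52164 s.
Kepler's third law: (T₁/T₂)² = (a₁/a₂)³ ⇒ a₂ = a₁ · (T₂/T₁)^(2/3).
T₂/T₁ = 52164 / 7.40082e+09 = 7.04841e-06.
a₂ = 9.121e+10 · (7.04841e-06)^(2/3) m ≈ 3.353e+07 m = 33.53 Mm.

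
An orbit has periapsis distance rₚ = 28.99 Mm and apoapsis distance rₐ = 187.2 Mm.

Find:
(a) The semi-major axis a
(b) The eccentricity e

Convert to SI: rₚ = 28.99 Mm = 2.899e+07 m; rₐ = 187.2 Mm = 1.872e+08 m.
(a) a = (rₚ + rₐ) / 2 = (2.899e+07 + 1.872e+08) / 2 ≈ 1.081e+08 m = 108.1 Mm.
(b) e = (rₐ − rₚ) / (rₐ + rₚ) = (1.872e+08 − 2.899e+07) / (1.872e+08 + 2.899e+07) ≈ 0.7318.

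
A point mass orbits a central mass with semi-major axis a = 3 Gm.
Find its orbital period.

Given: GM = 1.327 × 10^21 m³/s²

Convert to SI: a = 3 Gm = 3e+09 m.
Kepler's third law: T = 2π √(a³ / GM).
Substituting a = 3e+09 m and GM = 1.327e+21 m³/s²:
T = 2π √((3e+09)³ / 1.327e+21) s
T ≈ 2.834e+04 s = 7.873 hours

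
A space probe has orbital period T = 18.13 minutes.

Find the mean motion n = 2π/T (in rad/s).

Convert to SI: T = 18.13 minutes = 1087.8 s.
n = 2π / T.
n = 2π / 1087.8 s ≈ 0.005776 rad/s.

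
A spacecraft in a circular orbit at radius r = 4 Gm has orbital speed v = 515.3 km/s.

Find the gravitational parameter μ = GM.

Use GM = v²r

Convert to SI: r = 4 Gm = 4e+09 m; v = 515.3 km/s = 515300 m/s.
For a circular orbit v² = GM/r, so GM = v² · r.
GM = (515300)² · 4e+09 m³/s² ≈ 1.062e+21 m³/s² = 1.062 × 10^21 m³/s².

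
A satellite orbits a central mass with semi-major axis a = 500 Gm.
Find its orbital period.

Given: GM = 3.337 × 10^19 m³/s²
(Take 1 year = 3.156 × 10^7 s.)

Convert to SI: a = 500 Gm = 5e+11 m.
Kepler's third law: T = 2π √(a³ / GM).
Substituting a = 5e+11 m and GM = 3.337e+19 m³/s²:
T = 2π √((5e+11)³ / 3.337e+19) s
T ≈ 3.846e+08 s = 12.18 years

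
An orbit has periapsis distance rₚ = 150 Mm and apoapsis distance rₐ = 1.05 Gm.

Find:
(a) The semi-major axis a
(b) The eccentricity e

Convert to SI: rₚ = 150 Mm = 1.5e+08 m; rₐ = 1.05 Gm = 1.05e+09 m.
(a) a = (rₚ + rₐ) / 2 = (1.5e+08 + 1.05e+09) / 2 ≈ 6e+08 m = 600 Mm.
(b) e = (rₐ − rₚ) / (rₐ + rₚ) = (1.05e+09 − 1.5e+08) / (1.05e+09 + 1.5e+08) ≈ 0.75.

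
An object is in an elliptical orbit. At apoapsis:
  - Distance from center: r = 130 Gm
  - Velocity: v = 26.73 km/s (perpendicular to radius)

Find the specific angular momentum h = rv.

Convert to SI: r = 130 Gm = 1.3e+11 m; v = 26.73 km/s = 26730 m/s.
With v perpendicular to r, h = r · v.
h = 1.3e+11 · 26730 m²/s ≈ 3.475e+15 m²/s.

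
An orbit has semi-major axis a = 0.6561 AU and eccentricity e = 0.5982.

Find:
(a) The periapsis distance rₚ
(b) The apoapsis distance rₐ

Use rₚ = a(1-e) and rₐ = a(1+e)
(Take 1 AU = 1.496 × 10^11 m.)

Convert to SI: a = 0.6561 AU = 9.81526e+10 m.
(a) rₚ = a(1 − e) = 9.81526e+10 · (1 − 0.5982) = 9.81526e+10 · 0.4018 ≈ 3.944e+10 m = 0.2636 AU.
(b) rₐ = a(1 + e) = 9.81526e+10 · (1 + 0.5982) = 9.81526e+10 · 1.5982 ≈ 1.569e+11 m = 1.049 AU.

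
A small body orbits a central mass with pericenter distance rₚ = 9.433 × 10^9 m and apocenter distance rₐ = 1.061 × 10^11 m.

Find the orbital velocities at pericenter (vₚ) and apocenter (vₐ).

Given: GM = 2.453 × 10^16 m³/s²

Use the vis-viva equation v² = GM(2/r − 1/a) with a = (rₚ + rₐ)/2 = (9.433e+09 + 1.061e+11)/2 = 5.77665e+10 m.
vₚ = √(GM · (2/rₚ − 1/a)) = √(2.453e+16 · (2/9.433e+09 − 1/5.77665e+10)) m/s ≈ 2185 m/s = 2.185 km/s.
vₐ = √(GM · (2/rₐ − 1/a)) = √(2.453e+16 · (2/1.061e+11 − 1/5.77665e+10)) m/s ≈ 194.3 m/s = 194.3 m/s.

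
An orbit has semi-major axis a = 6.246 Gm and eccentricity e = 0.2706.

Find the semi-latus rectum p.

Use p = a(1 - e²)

Convert to SI: a = 6.246 Gm = 6.246e+09 m.
p = a (1 − e²).
p = 6.246e+09 · (1 − (0.2706)²) = 6.246e+09 · 0.926776 ≈ 5.789e+09 m = 5.789 Gm.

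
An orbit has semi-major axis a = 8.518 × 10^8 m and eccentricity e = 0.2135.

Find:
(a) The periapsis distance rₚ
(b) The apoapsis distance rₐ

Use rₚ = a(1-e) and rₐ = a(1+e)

(a) rₚ = a(1 − e) = 8.518e+08 · (1 − 0.2135) = 8.518e+08 · 0.7865 ≈ 6.699e+08 m = 6.699 × 10^8 m.
(b) rₐ = a(1 + e) = 8.518e+08 · (1 + 0.2135) = 8.518e+08 · 1.2135 ≈ 1.034e+09 m = 1.034 × 10^9 m.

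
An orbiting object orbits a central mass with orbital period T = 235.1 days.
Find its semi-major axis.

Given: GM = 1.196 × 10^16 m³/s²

Convert to SI: T = 235.1 days = 2.03126e+07 s.
Invert Kepler's third law: a = (GM · T² / (4π²))^(1/3).
Substituting T = 2.03126e+07 s and GM = 1.196e+16 m³/s²:
a = (1.196e+16 · (2.03126e+07)² / (4π²))^(1/3) m
a ≈ 5e+09 m = 5 Gm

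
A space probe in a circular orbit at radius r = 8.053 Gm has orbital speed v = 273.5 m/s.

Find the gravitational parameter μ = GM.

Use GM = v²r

Convert to SI: r = 8.053 Gm = 8.053e+09 m.
For a circular orbit v² = GM/r, so GM = v² · r.
GM = (273.5)² · 8.053e+09 m³/s² ≈ 6.024e+14 m³/s² = 6.024 × 10^14 m³/s².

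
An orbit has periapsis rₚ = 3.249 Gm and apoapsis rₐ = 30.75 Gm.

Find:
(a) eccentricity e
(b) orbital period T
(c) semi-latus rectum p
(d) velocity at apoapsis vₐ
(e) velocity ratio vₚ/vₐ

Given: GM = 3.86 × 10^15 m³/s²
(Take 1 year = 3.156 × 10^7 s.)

Convert to SI: rₚ = 3.249 Gm = 3.249e+09 m; rₐ = 30.75 Gm = 3.075e+10 m.
(a) e = (rₐ − rₚ)/(rₐ + rₚ) = (3.075e+10 − 3.249e+09)/(3.075e+10 + 3.249e+09) ≈ 0.8089
(b) With a = (rₚ + rₐ)/2 = 1.69995e+10 m, T = 2π √(a³/GM) = 2π √((1.69995e+10)³/3.86e+15) s ≈ 2.242e+08 s
(c) From a = (rₚ + rₐ)/2 = 1.69995e+10 m and e = (rₐ − rₚ)/(rₐ + rₚ) = 0.808877, p = a(1 − e²) = 1.69995e+10 · (1 − (0.808877)²) ≈ 5.877e+09 m
(d) With a = (rₚ + rₐ)/2 = 1.69995e+10 m, vₐ = √(GM (2/rₐ − 1/a)) = √(3.86e+15 · (2/3.075e+10 − 1/1.69995e+10)) m/s ≈ 154.9 m/s
(e) Conservation of angular momentum (rₚvₚ = rₐvₐ) gives vₚ/vₐ = rₐ/rₚ = 3.075e+10/3.249e+09 ≈ 9.464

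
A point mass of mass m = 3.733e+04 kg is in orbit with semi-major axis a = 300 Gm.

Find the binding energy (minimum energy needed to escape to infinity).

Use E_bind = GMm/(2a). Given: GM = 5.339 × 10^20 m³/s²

Convert to SI: a = 300 Gm = 3e+11 m.
Total orbital energy is E = −GMm/(2a); binding energy is E_bind = −E = GMm/(2a).
E_bind = 5.339e+20 · 3.733e+04 / (2 · 3e+11) J ≈ 3.322e+13 J = 33.22 TJ.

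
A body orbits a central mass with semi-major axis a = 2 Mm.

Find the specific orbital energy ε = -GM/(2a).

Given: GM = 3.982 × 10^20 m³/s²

Convert to SI: a = 2 Mm = 2e+06 m.
ε = −GM / (2a).
ε = −3.982e+20 / (2 · 2e+06) J/kg ≈ -9.955e+13 J/kg = -9.955e+04 GJ/kg.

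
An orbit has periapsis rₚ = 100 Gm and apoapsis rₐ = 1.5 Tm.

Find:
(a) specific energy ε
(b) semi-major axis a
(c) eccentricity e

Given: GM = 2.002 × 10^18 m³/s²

Convert to SI: rₚ = 100 Gm = 1e+11 m; rₐ = 1.5 Tm = 1.5e+12 m.
(a) With a = (rₚ + rₐ)/2 = 8e+11 m, ε = −GM/(2a) = −2.002e+18/(2 · 8e+11) J/kg ≈ -1.251e+06 J/kg
(b) a = (rₚ + rₐ)/2 = (1e+11 + 1.5e+12)/2 ≈ 8e+11 m
(c) e = (rₐ − rₚ)/(rₐ + rₚ) = (1.5e+12 − 1e+11)/(1.5e+12 + 1e+11) ≈ 0.875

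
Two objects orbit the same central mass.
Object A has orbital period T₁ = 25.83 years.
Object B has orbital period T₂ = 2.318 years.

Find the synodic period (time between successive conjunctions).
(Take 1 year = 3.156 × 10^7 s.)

Convert to SI: T₁ = 25.83 years = 8.15195e+08 s; T₂ = 2.318 years = 7.31561e+07 s.
T_syn = |T₁ · T₂ / (T₁ − T₂)|.
T_syn = |8.15195e+08 · 7.31561e+07 / (8.15195e+08 − 7.31561e+07)| s ≈ 8.037e+07 s = 2.547 years.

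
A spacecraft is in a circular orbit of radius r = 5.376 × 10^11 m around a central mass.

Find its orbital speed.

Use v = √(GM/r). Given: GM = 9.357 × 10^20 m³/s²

For a circular orbit, gravity supplies the centripetal force, so v = √(GM / r).
v = √(9.357e+20 / 5.376e+11) m/s ≈ 4.172e+04 m/s = 41.72 km/s.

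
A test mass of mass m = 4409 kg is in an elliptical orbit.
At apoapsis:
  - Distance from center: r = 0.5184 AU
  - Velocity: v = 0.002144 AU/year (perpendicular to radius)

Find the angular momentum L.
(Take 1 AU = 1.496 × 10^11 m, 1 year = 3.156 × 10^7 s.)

Convert to SI: r = 0.5184 AU = 7.75526e+10 m; v = 0.002144 AU/year = 10.1629 m/s.
Since v is perpendicular to r, L = m · v · r.
L = 4409 · 10.1629 · 7.75526e+10 kg·m²/s ≈ 3.475e+15 kg·m²/s.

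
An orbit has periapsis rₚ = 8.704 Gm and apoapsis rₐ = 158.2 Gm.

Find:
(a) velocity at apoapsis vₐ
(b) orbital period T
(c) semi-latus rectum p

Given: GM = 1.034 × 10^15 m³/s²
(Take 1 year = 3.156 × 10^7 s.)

Convert to SI: rₚ = 8.704 Gm = 8.704e+09 m; rₐ = 158.2 Gm = 1.582e+11 m.
(a) With a = (rₚ + rₐ)/2 = 8.3452e+10 m, vₐ = √(GM (2/rₐ − 1/a)) = √(1.034e+15 · (2/1.582e+11 − 1/8.3452e+10)) m/s ≈ 26.11 m/s
(b) With a = (rₚ + rₐ)/2 = 8.3452e+10 m, T = 2π √(a³/GM) = 2π √((8.3452e+10)³/1.034e+15) s ≈ 4.711e+09 s
(c) From a = (rₚ + rₐ)/2 = 8.3452e+10 m and e = (rₐ − rₚ)/(rₐ + rₚ) = 0.895701, p = a(1 − e²) = 8.3452e+10 · (1 − (0.895701)²) ≈ 1.65e+10 m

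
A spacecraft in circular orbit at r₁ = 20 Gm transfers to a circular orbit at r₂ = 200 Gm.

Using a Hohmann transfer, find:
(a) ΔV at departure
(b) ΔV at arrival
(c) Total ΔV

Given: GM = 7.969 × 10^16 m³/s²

Convert to SI: r₁ = 20 Gm = 2e+10 m; r₂ = 200 Gm = 2e+11 m.
Transfer semi-major axis: a_t = (r₁ + r₂)/2 = (2e+10 + 2e+11)/2 = 1.1e+11 m.
Circular speeds: v₁ = √(GM/r₁) = 1996.12 m/s, v₂ = √(GM/r₂) = 631.229 m/s.
Transfer speeds (vis-viva v² = GM(2/r − 1/a_t)): v₁ᵗ = 2691.57 m/s, v₂ᵗ = 269.157 m/s.
(a) ΔV₁ = |v₁ᵗ − v₁| ≈ 695.4 m/s = 695.4 m/s.
(b) ΔV₂ = |v₂ − v₂ᵗ| ≈ 362.1 m/s = 362.1 m/s.
(c) ΔV_total = ΔV₁ + ΔV₂ ≈ 1058 m/s = 1.058 km/s.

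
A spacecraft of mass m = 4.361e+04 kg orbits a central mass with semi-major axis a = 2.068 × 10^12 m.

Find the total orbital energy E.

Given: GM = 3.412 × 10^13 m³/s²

E = −GMm / (2a).
E = −3.412e+13 · 4.361e+04 / (2 · 2.068e+12) J ≈ -3.598e+05 J = -359.8 kJ.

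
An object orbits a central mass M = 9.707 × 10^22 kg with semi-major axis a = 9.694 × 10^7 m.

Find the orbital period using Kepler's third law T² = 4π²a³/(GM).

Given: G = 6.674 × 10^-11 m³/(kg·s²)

GM = G · M = 6.674e-11 · 9.707e+22 = 6.47845e+12 m³/s².
Kepler's third law: T = 2π √(a³ / GM).
Substituting a = 9.694e+07 m and GM = 6.47845e+12 m³/s²:
T = 2π √((9.694e+07)³ / 6.47845e+12) s
T ≈ 2.356e+06 s = 27.27 days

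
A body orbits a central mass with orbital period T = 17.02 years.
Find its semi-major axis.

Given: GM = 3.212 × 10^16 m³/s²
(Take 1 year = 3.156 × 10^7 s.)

Convert to SI: T = 17.02 years = 5.37151e+08 s.
Invert Kepler's third law: a = (GM · T² / (4π²))^(1/3).
Substituting T = 5.37151e+08 s and GM = 3.212e+16 m³/s²:
a = (3.212e+16 · (5.37151e+08)² / (4π²))^(1/3) m
a ≈ 6.169e+10 m = 61.69 Gm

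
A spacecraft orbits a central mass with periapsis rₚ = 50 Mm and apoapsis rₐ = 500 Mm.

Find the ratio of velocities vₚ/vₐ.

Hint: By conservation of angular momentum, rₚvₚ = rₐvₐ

Convert to SI: rₚ = 50 Mm = 5e+07 m; rₐ = 500 Mm = 5e+08 m.
Conservation of angular momentum gives rₚvₚ = rₐvₐ, so vₚ/vₐ = rₐ/rₚ.
vₚ/vₐ = 5e+08 / 5e+07 ≈ 10.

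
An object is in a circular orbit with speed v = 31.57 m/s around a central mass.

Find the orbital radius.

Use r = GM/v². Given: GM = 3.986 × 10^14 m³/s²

For a circular orbit, v² = GM / r, so r = GM / v².
r = 3.986e+14 / (31.57)² m ≈ 3.999e+11 m = 399.9 Gm.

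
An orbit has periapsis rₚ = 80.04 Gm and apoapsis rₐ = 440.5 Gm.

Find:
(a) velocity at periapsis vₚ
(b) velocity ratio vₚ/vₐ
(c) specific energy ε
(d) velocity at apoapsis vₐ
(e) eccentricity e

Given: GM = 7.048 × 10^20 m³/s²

Convert to SI: rₚ = 80.04 Gm = 8.004e+10 m; rₐ = 440.5 Gm = 4.405e+11 m.
(a) With a = (rₚ + rₐ)/2 = 2.6027e+11 m, vₚ = √(GM (2/rₚ − 1/a)) = √(7.048e+20 · (2/8.004e+10 − 1/2.6027e+11)) m/s ≈ 1.221e+05 m/s
(b) Conservation of angular momentum (rₚvₚ = rₐvₐ) gives vₚ/vₐ = rₐ/rₚ = 4.405e+11/8.004e+10 ≈ 5.503
(c) With a = (rₚ + rₐ)/2 = 2.6027e+11 m, ε = −GM/(2a) = −7.048e+20/(2 · 2.6027e+11) J/kg ≈ -1.354e+09 J/kg
(d) With a = (rₚ + rₐ)/2 = 2.6027e+11 m, vₐ = √(GM (2/rₐ − 1/a)) = √(7.048e+20 · (2/4.405e+11 − 1/2.6027e+11)) m/s ≈ 2.218e+04 m/s
(e) e = (rₐ − rₚ)/(rₐ + rₚ) = (4.405e+11 − 8.004e+10)/(4.405e+11 + 8.004e+10) ≈ 0.6925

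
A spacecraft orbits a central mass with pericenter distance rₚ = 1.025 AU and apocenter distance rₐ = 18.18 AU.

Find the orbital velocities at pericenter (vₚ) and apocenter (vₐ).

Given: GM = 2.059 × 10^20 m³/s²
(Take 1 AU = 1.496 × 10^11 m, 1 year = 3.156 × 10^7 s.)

Convert to SI: rₚ = 1.025 AU = 1.5334e+11 m; rₐ = 18.18 AU = 2.71973e+12 m.
Use the vis-viva equation v² = GM(2/r − 1/a) with a = (rₚ + rₐ)/2 = (1.5334e+11 + 2.71973e+12)/2 = 1.43653e+12 m.
vₚ = √(GM · (2/rₚ − 1/a)) = √(2.059e+20 · (2/1.5334e+11 − 1/1.43653e+12)) m/s ≈ 5.042e+04 m/s = 10.64 AU/year.
vₐ = √(GM · (2/rₐ − 1/a)) = √(2.059e+20 · (2/2.71973e+12 − 1/1.43653e+12)) m/s ≈ 2843 m/s = 0.5997 AU/year.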